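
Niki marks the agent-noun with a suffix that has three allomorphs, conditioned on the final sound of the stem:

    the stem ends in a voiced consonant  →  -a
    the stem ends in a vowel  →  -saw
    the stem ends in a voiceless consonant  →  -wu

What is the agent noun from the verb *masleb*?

masleba

Since the final sound of *masleb* is /b/ (a voiced consonant), it takes -a, giving *masleba*.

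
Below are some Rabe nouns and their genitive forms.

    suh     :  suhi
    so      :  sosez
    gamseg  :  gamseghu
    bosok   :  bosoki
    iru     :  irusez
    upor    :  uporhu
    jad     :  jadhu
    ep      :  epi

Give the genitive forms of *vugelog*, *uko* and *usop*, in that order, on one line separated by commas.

vugeloghu, ukosez, usopi

The suffix is conditioned by the final sound: -i when the stem ends in a voiceless consonant (*suh*, *bosok*, *ep*); -hu when the stem ends in a voiced consonant (*gamseg*, *upor*, *jad*); -sez when the stem ends in a vowel (*so*, *iru*).
*vugelog* — final sound /g/ (a voiced consonant) → -hu → *vugeloghu*.
*uko* — final sound /o/ (a vowel) → -sez → *ukosez*.
Since the final sound of *usop* is /p/ (a voiceless consonant), it takes -i, giving *usopi*.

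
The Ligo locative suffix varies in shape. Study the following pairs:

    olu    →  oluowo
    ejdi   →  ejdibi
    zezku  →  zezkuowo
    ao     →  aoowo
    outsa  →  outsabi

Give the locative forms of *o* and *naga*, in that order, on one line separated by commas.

oowo, nagabi

The alternation tracks the last vowel of the stem — -owo when the last vowel of the stem is a rounded vowel (*olu*, *zezku*, *ao*); -bi when the last vowel of the stem is an unrounded vowel (*ejdi*, *outsa*).
Since the last vowel of *o* is /o/ (a rounded vowel), it takes -owo, giving *oowo*.
Since the last vowel of *naga* is /a/ (an unrounded vowel), it takes -bi, giving *nagabi*.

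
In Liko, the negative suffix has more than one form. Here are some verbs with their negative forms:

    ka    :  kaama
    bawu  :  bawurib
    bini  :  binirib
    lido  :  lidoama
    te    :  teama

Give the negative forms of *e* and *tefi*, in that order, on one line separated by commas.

eama, tefirib

The suffix is conditioned by the last vowel: -rib when the last vowel of the stem is a high vowel (*bawu*, *bini*); -ama when the last vowel of the stem is a non-high vowel (*ka*, *lido*, *te*).
*e* — last vowel /e/ (a non-high vowel) → -ama → *eama*.
Since the last vowel of *tefi* is /i/ (a high vowel), it takes -rib, giving *tefirib*.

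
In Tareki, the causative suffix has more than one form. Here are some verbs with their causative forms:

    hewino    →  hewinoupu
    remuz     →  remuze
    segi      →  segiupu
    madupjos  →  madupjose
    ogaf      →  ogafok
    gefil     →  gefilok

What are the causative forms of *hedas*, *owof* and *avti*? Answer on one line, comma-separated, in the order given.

hedase, owofok, avtiupu

The suffix is conditioned by the final sound: -e when the stem ends in a sibilant (*remuz*, *madupjos*); -ok when the stem ends in a non-sibilant consonant (*ogaf*, *gefil*); -upu when the stem ends in a vowel (*hewino*, *segi*).
The final sound of *hedas* is /s/, which is a sibilant, so the suffix is -e, giving *hedase*.
*owof* — final sound /f/ (a non-sibilant consonant) → -ok → *owofok*.
*avti* — final sound /i/ (a vowel) → -upu → *avtiupu*.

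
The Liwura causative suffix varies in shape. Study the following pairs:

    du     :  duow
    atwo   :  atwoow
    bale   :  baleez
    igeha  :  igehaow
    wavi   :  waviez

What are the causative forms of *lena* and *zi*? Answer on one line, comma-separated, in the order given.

The alternation tracks the last vowel of the stem — -ez when the last vowel of the stem is a front vowel (*bale*, *wavi*); -ow when the last vowel of the stem is a back vowel (*du*, *atwo*, *igeha*).
Since the last vowel of *lena* is /a/ (a back vowel), it takes -ow, giving *lenaow*.
The last vowel of *zi* is /i/, which is a front vowel, so the suffix is -ez, giving *ziez*.

lenaow, ziez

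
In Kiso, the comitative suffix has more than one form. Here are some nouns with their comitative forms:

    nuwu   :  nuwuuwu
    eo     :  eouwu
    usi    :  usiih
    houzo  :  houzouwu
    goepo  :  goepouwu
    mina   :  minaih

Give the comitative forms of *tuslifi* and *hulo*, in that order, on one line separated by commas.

The pattern is rounding harmony: -uwu when the last vowel of the stem is a rounded vowel (*nuwu*, *eo*, *houzo*, *goepo*); -ih when the last vowel of the stem is an unrounded vowel (*usi*, *mina*).
*tuslifi*: last vowel = /i/, an unrounded vowel → -ih → *tuslifiih*.
The last vowel of *hulo* is /o/, which is a rounded vowel, so the suffix is -uwu, giving *hulouwu*.

tuslifiih, hulouwu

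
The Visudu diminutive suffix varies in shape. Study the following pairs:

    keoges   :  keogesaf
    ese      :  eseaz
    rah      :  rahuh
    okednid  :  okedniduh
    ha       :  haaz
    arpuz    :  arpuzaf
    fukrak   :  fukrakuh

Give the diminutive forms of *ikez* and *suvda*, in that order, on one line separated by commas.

The suffix is conditioned by the final sound: -af when the stem ends in a sibilant (*keoges*, *arpuz*); -uh when the stem ends in a non-sibilant consonant (*rah*, *okednid*, *fukrak*); -az when the stem ends in a vowel (*ese*, *ha*).
*ikez*: final sound = /z/, a sibilant → -af → *ikezaf*.
The final sound of *suvda* is /a/, which is a vowel, so the suffix is -az, giving *suvdaaz*.

ikezaf, suvdaaz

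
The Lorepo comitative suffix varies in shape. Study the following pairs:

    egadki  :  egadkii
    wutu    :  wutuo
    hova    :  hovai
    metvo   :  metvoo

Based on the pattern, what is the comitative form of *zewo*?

zewoo

The suffix is conditioned by the last vowel: -o when the last vowel of the stem is a rounded vowel (*wutu*, *metvo*); -i when the last vowel of the stem is an unrounded vowel (*egadki*, *hova*).
*zewo*: last vowel = /o/, a rounded vowel → -o → *zewoo*.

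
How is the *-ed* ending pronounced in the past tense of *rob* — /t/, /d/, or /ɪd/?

The stem *rob* ends in a voiced sound other than /d/.
The -ed suffix is realized as /ɪd/ after /t, d/; as /t/ after other voiceless consonants; and as /d/ after other voiced sounds.
So -ed on *rob* is pronounced /d/.

/d/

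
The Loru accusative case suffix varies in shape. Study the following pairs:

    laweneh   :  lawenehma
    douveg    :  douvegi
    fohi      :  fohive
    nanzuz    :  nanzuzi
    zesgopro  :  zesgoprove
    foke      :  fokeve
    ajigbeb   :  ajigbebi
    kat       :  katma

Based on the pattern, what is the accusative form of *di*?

Looking at the final sound of each stem: -ma when the stem ends in a voiceless consonant (*laweneh*, *kat*); -i when the stem ends in a voiced consonant (*douveg*, *nanzuz*, *ajigbeb*); -ve when the stem ends in a vowel (*fohi*, *zesgopro*, *foke*).
The final sound of *di* is /i/, which is a vowel, so the suffix is -ve, giving *dive*.

dive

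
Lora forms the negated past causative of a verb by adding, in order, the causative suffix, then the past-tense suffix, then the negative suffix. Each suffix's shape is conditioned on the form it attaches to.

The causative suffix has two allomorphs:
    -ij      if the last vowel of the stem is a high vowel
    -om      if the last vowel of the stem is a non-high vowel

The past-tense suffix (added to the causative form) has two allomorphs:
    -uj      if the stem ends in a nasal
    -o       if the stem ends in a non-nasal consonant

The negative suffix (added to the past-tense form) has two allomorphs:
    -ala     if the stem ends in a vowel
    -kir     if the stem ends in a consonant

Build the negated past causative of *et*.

*et* — last vowel /e/ (a non-high vowel) → -om → *etom*.
The causative form *etom*: final consonant = /m/, a nasal → -uj → *etomuj*.
The past-tense form *etomuj* — final sound /j/ (a consonant) → -kir → *etomujkir*.

etomujkir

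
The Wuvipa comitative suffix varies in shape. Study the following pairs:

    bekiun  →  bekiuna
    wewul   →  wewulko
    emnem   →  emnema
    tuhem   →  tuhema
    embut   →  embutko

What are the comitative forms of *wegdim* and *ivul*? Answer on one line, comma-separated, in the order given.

Looking at the final consonant of each stem: -a when the stem ends in a nasal (*bekiun*, *emnem*, *tuhem*); -ko when the stem ends in a non-nasal consonant (*wewul*, *embut*).
*wegdim* — final consonant /m/ (a nasal) → -a → *wegdima*.
The final consonant of *ivul* is /l/, which is non-nasal, so the suffix is -ko, giving *ivulko*.

wegdima, ivulko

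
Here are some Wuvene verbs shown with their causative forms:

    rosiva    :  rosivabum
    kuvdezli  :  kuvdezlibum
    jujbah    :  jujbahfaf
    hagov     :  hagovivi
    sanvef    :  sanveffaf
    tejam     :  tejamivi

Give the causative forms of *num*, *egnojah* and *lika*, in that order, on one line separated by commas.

The alternation tracks the final sound of the stem — -faf when the stem ends in a voiceless consonant (*jujbah*, *sanvef*); -ivi when the stem ends in a voiced consonant (*hagov*, *tejam*); -bum when the stem ends in a vowel (*rosiva*, *kuvdezli*).
*num*: final sound = /m/, a voiced consonant → -ivi → *numivi*.
Since the final sound of *egnojah* is /h/ (a voiceless consonant), it takes -faf, giving *egnojahfaf*.
The final sound of *lika* is /a/, which is a vowel, so the suffix is -bum, giving *likabum*.

numivi, egnojahfaf, likabum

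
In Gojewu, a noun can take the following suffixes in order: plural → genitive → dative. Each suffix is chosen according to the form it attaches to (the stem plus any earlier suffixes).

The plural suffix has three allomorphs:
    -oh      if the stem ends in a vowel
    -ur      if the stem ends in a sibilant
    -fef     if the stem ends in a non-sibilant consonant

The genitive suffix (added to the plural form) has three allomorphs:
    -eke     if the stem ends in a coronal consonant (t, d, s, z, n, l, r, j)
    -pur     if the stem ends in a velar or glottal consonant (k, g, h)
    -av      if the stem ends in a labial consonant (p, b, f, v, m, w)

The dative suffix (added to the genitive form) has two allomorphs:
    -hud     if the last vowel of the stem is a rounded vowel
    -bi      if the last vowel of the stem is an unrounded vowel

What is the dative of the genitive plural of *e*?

eohpurhud

The final sound of *e* is /e/, which is a vowel, so the plural suffix is -oh, giving *eoh*.
The plural form *eoh*: final consonant = /h/, velar/glottal → -pur → *eohpur*.
The last vowel of the genitive form *eohpur* is /u/, which is a rounded vowel, so the dative suffix is -hud, giving *eohpurhud*.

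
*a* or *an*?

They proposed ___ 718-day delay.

The indefinite article is chosen by the initial *sound* of the following word, not its spelling.
The number *718* is spoken "seven hundred …", beginning with /ˈsɛvən/ — a consonant sound.
So the article is *a*: They proposed a 718-day delay.

a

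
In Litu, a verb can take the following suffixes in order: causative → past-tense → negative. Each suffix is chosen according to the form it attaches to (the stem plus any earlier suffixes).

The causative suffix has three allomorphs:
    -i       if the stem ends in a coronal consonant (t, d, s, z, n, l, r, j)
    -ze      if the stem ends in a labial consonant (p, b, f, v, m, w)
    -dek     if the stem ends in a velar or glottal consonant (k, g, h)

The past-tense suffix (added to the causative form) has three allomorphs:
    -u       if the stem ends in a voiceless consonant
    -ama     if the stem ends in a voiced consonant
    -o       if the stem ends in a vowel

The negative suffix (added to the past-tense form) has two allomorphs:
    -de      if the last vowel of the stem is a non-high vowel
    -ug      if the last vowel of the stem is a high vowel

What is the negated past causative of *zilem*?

zilemzeode

Since the final consonant of *zilem* is /m/ (labial), it takes -ze, giving *zilemze*.
The causative form *zilemze*: final sound = /e/, a vowel → -o → *zilemzeo*.
The last vowel of the past-tense form *zilemzeo* is /o/, which is a non-high vowel, so the negative suffix is -de, giving *zilemzeode*.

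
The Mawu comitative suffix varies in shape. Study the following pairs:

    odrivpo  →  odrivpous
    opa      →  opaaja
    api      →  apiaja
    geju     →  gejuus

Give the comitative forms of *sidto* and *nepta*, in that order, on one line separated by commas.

The suffix is conditioned by the last vowel: -us when the last vowel of the stem is a rounded vowel (*odrivpo*, *geju*); -aja when the last vowel of the stem is an unrounded vowel (*opa*, *api*).
*sidto* — last vowel /o/ (a rounded vowel) → -us → *sidtous*.
Since the last vowel of *nepta* is /a/ (an unrounded vowel), it takes -aja, giving *neptaaja*.

sidtous, neptaaja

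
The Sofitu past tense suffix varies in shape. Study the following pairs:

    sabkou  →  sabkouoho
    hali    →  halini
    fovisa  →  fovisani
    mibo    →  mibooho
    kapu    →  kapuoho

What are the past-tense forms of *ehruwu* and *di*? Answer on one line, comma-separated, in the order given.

ehruwuoho, dini

The suffix is conditioned by the last vowel: -oho when the last vowel of the stem is a rounded vowel (*sabkou*, *mibo*, *kapu*); -ni when the last vowel of the stem is an unrounded vowel (*hali*, *fovisa*).
*ehruwu* — last vowel /u/ (a rounded vowel) → -oho → *ehruwuoho*.
*di* — last vowel /i/ (an unrounded vowel) → -ni → *dini*.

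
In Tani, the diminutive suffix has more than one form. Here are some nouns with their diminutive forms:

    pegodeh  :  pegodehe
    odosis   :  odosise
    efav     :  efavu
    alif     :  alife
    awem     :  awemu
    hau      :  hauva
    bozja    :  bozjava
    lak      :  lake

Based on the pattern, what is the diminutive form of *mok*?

The suffix is conditioned by the final sound: -e when the stem ends in a voiceless consonant (*pegodeh*, *odosis*, *alif*, *lak*); -u when the stem ends in a voiced consonant (*efav*, *awem*); -va when the stem ends in a vowel (*hau*, *bozja*).
*mok* — final sound /k/ (a voiceless consonant) → -e → *moke*.

moke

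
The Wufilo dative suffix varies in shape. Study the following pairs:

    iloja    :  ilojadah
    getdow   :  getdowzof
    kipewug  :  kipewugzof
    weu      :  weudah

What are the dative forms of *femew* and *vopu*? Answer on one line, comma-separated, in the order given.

The pattern is consonant vs. vowel: -zof when the stem ends in a consonant (*getdow*, *kipewug*); -dah when the stem ends in a vowel (*iloja*, *weu*).
*femew*: final sound = /w/, a consonant → -zof → *femewzof*.
Since the final sound of *vopu* is /u/ (a vowel), it takes -dah, giving *vopudah*.

femewzof, vopudah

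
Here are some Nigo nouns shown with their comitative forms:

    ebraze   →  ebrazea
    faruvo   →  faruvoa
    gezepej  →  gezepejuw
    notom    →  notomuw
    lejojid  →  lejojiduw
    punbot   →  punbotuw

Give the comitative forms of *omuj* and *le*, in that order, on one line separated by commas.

omujuw, lea

The suffix is conditioned by the final sound: -uw when the stem ends in a consonant (*gezepej*, *notom*, *lejojid*, *punbot*); -a when the stem ends in a vowel (*ebraze*, *faruvo*).
The final sound of *omuj* is /j/, which is a consonant, so the suffix is -uw, giving *omujuw*.
Since the final sound of *le* is /e/ (a vowel), it takes -a, giving *lea*.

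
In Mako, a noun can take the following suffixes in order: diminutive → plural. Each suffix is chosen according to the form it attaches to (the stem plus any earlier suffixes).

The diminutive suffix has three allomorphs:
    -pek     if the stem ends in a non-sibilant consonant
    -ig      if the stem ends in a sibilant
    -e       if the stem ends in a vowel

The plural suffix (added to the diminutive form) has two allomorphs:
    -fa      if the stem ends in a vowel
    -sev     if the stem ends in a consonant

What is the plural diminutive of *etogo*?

*etogo* — final sound /o/ (a vowel) → -e → *etogoe*.
The diminutive form *etogoe*: final sound = /e/, a vowel → -fa → *etogoefa*.

etogoefa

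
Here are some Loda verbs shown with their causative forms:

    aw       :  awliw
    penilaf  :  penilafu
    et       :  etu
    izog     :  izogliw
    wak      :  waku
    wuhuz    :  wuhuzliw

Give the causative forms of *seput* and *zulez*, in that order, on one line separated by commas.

The suffix is conditioned by the final consonant: -u when the stem ends in a voiceless consonant (*penilaf*, *et*, *wak*); -liw when the stem ends in a voiced consonant (*aw*, *izog*, *wuhuz*).
The final consonant of *seput* is /t/, which is voiceless, so the suffix is -u, giving *seputu*.
The final consonant of *zulez* is /z/, which is voiced, so the suffix is -liw, giving *zulezliw*.

seputu, zulezliw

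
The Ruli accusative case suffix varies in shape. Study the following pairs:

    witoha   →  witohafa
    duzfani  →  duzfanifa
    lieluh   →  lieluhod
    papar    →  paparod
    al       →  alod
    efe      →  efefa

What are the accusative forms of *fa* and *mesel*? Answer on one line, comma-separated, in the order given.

fafa, meselod

Looking at the final sound of each stem: -od when the stem ends in a consonant (*lieluh*, *papar*, *al*); -fa when the stem ends in a vowel (*witoha*, *duzfani*, *efe*).
*fa*: final sound = /a/, a vowel → -fa → *fafa*.
Since the final sound of *mesel* is /l/ (a consonant), it takes -od, giving *meselod*.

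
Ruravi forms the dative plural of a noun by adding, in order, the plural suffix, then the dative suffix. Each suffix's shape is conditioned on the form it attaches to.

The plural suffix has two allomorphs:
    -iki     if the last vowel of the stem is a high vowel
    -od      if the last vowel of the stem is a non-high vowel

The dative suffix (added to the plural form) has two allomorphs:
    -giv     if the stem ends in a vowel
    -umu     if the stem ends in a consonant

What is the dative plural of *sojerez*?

sojerezodumu

Since the last vowel of *sojerez* is /e/ (a non-high vowel), it takes -od, giving *sojerezod*.
Since the final sound of the plural form *sojerezod* is /d/ (a consonant), it takes -umu, giving *sojerezodumu*.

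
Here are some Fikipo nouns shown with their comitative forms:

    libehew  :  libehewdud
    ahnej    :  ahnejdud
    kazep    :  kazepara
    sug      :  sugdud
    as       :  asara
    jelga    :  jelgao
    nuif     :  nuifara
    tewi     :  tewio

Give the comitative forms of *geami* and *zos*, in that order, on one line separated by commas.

The alternation tracks the final sound of the stem — -ara when the stem ends in a voiceless consonant (*kazep*, *as*, *nuif*); -dud when the stem ends in a voiced consonant (*libehew*, *ahnej*, *sug*); -o when the stem ends in a vowel (*jelga*, *tewi*).
Since the final sound of *geami* is /i/ (a vowel), it takes -o, giving *geamio*.
Since the final sound of *zos* is /s/ (a voiceless consonant), it takes -ara, giving *zosara*.

geamio, zosara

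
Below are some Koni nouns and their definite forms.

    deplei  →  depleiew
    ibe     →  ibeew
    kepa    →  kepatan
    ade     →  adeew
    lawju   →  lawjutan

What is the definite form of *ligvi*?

ligview

The pattern is front/back vowel harmony: -ew when the last vowel of the stem is a front vowel (*deplei*, *ibe*, *ade*); -tan when the last vowel of the stem is a back vowel (*kepa*, *lawju*).
The last vowel of *ligvi* is /i/, which is a front vowel, so the suffix is -ew, giving *ligview*.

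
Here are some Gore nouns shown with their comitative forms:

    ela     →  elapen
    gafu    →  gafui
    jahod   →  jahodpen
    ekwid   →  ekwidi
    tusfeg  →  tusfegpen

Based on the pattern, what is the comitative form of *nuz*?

nuzi

The suffix is conditioned by the last vowel: -i when the last vowel of the stem is a high vowel (*gafu*, *ekwid*); -pen when the last vowel of the stem is a non-high vowel (*ela*, *jahod*, *tusfeg*).
*nuz*: last vowel = /u/, a high vowel → -i → *nuzi*.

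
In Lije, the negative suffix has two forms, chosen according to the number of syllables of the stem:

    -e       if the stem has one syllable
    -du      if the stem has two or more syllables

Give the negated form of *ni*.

*ni* has one syllable, so the suffix is -e, giving *nie*.

nie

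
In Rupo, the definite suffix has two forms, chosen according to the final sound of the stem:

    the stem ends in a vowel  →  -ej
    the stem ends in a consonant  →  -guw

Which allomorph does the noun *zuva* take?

The final sound of *zuva* is /a/, which is a vowel, so the suffix is -ej.

-ej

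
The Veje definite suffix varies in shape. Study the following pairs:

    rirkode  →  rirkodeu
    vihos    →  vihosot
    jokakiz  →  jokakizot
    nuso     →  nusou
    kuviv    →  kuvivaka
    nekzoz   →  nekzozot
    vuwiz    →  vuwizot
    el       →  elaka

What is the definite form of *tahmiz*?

tahmizot

The alternation tracks the final sound of the stem — -ot when the stem ends in a sibilant (*vihos*, *jokakiz*, *nekzoz*, *vuwiz*); -aka when the stem ends in a non-sibilant consonant (*kuviv*, *el*); -u when the stem ends in a vowel (*rirkode*, *nuso*).
*tahmiz* — final sound /z/ (a sibilant) → -ot → *tahmizot*.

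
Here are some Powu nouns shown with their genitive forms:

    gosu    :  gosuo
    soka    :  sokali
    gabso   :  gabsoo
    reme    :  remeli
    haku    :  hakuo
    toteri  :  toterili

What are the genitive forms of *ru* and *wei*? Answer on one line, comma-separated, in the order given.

The pattern is rounding harmony: -o when the last vowel of the stem is a rounded vowel (*gosu*, *gabso*, *haku*); -li when the last vowel of the stem is an unrounded vowel (*soka*, *reme*, *toteri*).
*ru*: last vowel = /u/, a rounded vowel → -o → *ruo*.
*wei*: last vowel = /i/, an unrounded vowel → -li → *weili*.

ruo, weili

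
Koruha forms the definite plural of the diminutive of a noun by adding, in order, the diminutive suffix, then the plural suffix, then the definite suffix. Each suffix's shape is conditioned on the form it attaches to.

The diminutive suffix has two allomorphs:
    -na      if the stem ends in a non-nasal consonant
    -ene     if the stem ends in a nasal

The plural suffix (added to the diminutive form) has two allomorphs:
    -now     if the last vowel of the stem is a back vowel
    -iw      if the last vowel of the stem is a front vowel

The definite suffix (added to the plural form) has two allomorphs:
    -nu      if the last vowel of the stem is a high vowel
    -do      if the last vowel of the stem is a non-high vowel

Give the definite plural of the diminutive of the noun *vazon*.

*vazon*: final consonant = /n/, a nasal → -ene → *vazonene*.
The diminutive form *vazonene* — last vowel /e/ (a front vowel) → -iw → *vazoneneiw*.
The plural form *vazoneneiw*: last vowel = /i/, a high vowel → -nu → *vazoneneiwnu*.

vazoneneiwnu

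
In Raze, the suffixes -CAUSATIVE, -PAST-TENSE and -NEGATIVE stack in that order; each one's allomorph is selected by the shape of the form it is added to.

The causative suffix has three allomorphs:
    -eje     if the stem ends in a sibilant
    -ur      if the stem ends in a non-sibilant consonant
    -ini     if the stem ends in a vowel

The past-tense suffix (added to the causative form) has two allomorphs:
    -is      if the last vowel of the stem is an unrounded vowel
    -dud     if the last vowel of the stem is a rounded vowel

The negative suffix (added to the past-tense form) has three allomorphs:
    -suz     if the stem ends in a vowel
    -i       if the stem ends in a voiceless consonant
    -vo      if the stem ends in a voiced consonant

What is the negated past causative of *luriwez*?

*luriwez* — final sound /z/ (a sibilant) → -eje → *luriwezeje*.
The last vowel of the causative form *luriwezeje* is /e/, which is an unrounded vowel, so the past-tense suffix is -is, giving *luriwezejeis*.
The past-tense form *luriwezejeis* — final sound /s/ (a voiceless consonant) → -i → *luriwezejeisi*.

luriwezejeisi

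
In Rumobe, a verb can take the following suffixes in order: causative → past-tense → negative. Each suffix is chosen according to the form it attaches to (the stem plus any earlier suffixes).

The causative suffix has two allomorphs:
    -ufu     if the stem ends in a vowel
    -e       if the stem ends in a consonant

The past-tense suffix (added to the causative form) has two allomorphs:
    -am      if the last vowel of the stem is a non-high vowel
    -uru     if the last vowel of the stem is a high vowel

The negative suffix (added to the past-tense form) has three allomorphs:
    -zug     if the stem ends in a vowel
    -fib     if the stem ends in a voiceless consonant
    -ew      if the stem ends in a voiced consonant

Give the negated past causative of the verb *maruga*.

marugaufuuruzug

The final sound of *maruga* is /a/, which is a vowel, so the causative suffix is -ufu, giving *marugaufu*.
The last vowel of the causative form *marugaufu* is /u/, which is a high vowel, so the past-tense suffix is -uru, giving *marugaufuuru*.
Since the final sound of the past-tense form *marugaufuuru* is /u/ (a vowel), it takes -zug, giving *marugaufuuruzug*.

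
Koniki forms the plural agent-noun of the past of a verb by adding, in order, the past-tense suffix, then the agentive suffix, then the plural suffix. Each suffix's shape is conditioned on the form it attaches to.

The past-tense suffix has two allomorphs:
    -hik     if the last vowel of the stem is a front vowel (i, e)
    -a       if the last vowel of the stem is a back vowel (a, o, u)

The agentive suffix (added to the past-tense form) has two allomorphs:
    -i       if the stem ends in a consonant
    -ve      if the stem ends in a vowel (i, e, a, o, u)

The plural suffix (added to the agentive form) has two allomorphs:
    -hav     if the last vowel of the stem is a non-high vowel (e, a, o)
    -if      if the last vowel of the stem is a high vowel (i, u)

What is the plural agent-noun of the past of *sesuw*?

The last vowel of *sesuw* is /u/, which is a back vowel, so the past-tense suffix is -a, giving *sesuwa*.
The final sound of the past-tense form *sesuwa* is /a/, which is a vowel, so the agentive suffix is -ve, giving *sesuwave*.
The agentive form *sesuwave*: last vowel = /e/, a non-high vowel → -hav → *sesuwavehav*.

sesuwavehav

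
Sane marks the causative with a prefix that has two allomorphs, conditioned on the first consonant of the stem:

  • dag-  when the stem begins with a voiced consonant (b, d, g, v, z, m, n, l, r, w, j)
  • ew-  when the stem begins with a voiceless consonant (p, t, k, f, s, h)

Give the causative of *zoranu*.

*zoranu* — first consonant /z/ (voiced) → dag- → *dagzoranu*.

dagzoranu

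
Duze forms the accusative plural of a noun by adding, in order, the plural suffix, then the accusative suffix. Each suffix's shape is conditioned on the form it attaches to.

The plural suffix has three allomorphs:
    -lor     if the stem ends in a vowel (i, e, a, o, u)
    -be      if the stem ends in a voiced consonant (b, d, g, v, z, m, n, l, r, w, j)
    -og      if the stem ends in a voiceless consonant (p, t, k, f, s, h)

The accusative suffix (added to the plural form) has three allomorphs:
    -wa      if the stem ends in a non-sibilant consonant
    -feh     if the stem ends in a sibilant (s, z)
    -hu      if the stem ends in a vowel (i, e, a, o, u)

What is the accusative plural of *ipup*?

*ipup*: final sound = /p/, a voiceless consonant → -og → *ipupog*.
The plural form *ipupog*: final sound = /g/, a non-sibilant consonant → -wa → *ipupogwa*.

ipupogwa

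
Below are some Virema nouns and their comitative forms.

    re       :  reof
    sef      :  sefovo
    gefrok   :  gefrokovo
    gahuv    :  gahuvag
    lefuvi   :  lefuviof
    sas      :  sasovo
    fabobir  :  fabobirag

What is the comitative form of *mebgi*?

The pattern is voicing of the final sound: -ovo when the stem ends in a voiceless consonant (*sef*, *gefrok*, *sas*); -ag when the stem ends in a voiced consonant (*gahuv*, *fabobir*); -of when the stem ends in a vowel (*re*, *lefuvi*).
Since the final sound of *mebgi* is /i/ (a vowel), it takes -of, giving *mebgiof*.

mebgiof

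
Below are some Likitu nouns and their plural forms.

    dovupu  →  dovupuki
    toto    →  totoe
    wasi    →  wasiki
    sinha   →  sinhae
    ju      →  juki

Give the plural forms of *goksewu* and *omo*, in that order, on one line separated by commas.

The suffix is conditioned by the last vowel: -ki when the last vowel of the stem is a high vowel (*dovupu*, *wasi*, *ju*); -e when the last vowel of the stem is a non-high vowel (*toto*, *sinha*).
The last vowel of *goksewu* is /u/, which is a high vowel, so the suffix is -ki, giving *goksewuki*.
Since the last vowel of *omo* is /o/ (a non-high vowel), it takes -e, giving *omoe*.

goksewuki, omoe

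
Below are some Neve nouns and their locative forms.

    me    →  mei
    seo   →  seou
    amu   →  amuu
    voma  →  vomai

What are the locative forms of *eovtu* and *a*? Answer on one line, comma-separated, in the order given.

eovtuu, ai

Looking at the last vowel of each stem: -u when the last vowel of the stem is a rounded vowel (*seo*, *amu*); -i when the last vowel of the stem is an unrounded vowel (*me*, *voma*).
The last vowel of *eovtu* is /u/, which is a rounded vowel, so the suffix is -u, giving *eovtuu*.
*a* — last vowel /a/ (an unrounded vowel) → -i → *ai*.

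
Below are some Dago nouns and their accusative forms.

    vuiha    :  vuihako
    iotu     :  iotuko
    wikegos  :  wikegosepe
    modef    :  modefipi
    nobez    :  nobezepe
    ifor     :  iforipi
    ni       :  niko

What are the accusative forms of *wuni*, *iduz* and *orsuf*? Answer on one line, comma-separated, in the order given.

wuniko, iduzepe, orsufipi

The suffix is conditioned by the final sound: -epe when the stem ends in a sibilant (*wikegos*, *nobez*); -ipi when the stem ends in a non-sibilant consonant (*modef*, *ifor*); -ko when the stem ends in a vowel (*vuiha*, *iotu*, *ni*).
The final sound of *wuni* is /i/, which is a vowel, so the suffix is -ko, giving *wuniko*.
The final sound of *iduz* is /z/, which is a sibilant, so the suffix is -epe, giving *iduzepe*.
The final sound of *orsuf* is /f/, which is a non-sibilant consonant, so the suffix is -ipi, giving *orsufipi*.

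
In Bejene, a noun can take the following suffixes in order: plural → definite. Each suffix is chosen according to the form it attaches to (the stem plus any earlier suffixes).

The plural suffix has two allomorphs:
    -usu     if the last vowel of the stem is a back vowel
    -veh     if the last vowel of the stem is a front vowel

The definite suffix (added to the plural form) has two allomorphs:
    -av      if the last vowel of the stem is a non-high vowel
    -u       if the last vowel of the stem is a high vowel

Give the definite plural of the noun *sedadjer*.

Since the last vowel of *sedadjer* is /e/ (a front vowel), it takes -veh, giving *sedadjerveh*.
The plural form *sedadjerveh*: last vowel = /e/, a non-high vowel → -av → *sedadjervehav*.

sedadjervehav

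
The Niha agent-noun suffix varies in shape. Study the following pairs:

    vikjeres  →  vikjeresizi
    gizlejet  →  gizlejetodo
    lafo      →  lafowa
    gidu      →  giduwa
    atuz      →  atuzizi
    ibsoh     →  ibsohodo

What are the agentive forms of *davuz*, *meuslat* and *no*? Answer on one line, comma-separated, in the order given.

Looking at the final sound of each stem: -izi when the stem ends in a sibilant (*vikjeres*, *atuz*); -odo when the stem ends in a non-sibilant consonant (*gizlejet*, *ibsoh*); -wa when the stem ends in a vowel (*lafo*, *gidu*).
*davuz*: final sound = /z/, a sibilant → -izi → *davuzizi*.
*meuslat*: final sound = /t/, a non-sibilant consonant → -odo → *meuslatodo*.
Since the final sound of *no* is /o/ (a vowel), it takes -wa, giving *nowa*.

davuzizi, meuslatodo, nowa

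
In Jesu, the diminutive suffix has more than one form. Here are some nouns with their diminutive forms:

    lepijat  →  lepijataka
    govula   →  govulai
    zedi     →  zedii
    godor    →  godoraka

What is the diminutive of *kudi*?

The suffix is conditioned by the final sound: -aka when the stem ends in a consonant (*lepijat*, *godor*); -i when the stem ends in a vowel (*govula*, *zedi*).
Since the final sound of *kudi* is /i/ (a vowel), it takes -i, giving *kudii*.

kudii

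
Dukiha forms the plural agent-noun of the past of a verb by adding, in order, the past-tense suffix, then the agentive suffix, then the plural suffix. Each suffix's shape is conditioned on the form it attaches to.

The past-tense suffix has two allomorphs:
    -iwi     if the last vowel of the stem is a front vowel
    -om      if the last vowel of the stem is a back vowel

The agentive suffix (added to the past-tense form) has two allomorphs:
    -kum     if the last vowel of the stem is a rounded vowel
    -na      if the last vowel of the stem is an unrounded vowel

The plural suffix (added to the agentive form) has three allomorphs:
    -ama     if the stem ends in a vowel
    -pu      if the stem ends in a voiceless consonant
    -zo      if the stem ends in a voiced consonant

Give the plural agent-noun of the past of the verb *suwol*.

*suwol* — last vowel /o/ (a back vowel) → -om → *suwolom*.
The past-tense form *suwolom* — last vowel /o/ (a rounded vowel) → -kum → *suwolomkum*.
Since the final sound of the agentive form *suwolomkum* is /m/ (a voiced consonant), it takes -zo, giving *suwolomkumzo*.

suwolomkumzo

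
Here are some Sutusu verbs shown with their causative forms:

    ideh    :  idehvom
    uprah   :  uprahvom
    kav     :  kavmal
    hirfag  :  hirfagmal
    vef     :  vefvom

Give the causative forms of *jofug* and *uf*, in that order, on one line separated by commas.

The alternation tracks the final consonant of the stem — -vom when the stem ends in a voiceless consonant (*ideh*, *uprah*, *vef*); -mal when the stem ends in a voiced consonant (*kav*, *hirfag*).
*jofug* — final consonant /g/ (voiced) → -mal → *jofugmal*.
Since the final consonant of *uf* is /f/ (voiceless), it takes -vom, giving *ufvom*.

jofugmal, ufvom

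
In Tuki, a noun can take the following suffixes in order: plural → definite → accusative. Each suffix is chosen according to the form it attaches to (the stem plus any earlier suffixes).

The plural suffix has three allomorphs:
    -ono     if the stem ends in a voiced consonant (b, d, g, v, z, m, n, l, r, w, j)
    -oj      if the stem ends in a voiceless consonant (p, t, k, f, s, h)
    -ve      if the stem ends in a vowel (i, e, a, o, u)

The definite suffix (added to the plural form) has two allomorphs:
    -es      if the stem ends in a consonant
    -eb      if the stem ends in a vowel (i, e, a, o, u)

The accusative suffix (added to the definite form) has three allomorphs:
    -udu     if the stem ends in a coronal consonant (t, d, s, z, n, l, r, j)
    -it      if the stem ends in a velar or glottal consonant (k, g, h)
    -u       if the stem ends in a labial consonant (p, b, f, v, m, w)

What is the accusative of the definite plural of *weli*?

*weli* — final sound /i/ (a vowel) → -ve → *welive*.
The plural form *welive* — final sound /e/ (a vowel) → -eb → *weliveeb*.
The definite form *weliveeb*: final consonant = /b/, labial → -u → *weliveebu*.

weliveebu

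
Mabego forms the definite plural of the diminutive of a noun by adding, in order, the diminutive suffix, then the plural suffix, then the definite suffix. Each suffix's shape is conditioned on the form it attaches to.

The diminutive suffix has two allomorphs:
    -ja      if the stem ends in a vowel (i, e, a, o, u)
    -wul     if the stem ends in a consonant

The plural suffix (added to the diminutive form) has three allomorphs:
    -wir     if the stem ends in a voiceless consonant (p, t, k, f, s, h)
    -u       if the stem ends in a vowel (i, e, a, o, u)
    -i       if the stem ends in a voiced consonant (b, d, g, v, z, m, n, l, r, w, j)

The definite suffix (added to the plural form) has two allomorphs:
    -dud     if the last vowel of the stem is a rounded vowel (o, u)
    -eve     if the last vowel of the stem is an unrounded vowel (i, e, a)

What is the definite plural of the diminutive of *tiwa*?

*tiwa*: final sound = /a/, a vowel → -ja → *tiwaja*.
The diminutive form *tiwaja*: final sound = /a/, a vowel → -u → *tiwajau*.
The plural form *tiwajau* — last vowel /u/ (a rounded vowel) → -dud → *tiwajaudud*.

tiwajaudud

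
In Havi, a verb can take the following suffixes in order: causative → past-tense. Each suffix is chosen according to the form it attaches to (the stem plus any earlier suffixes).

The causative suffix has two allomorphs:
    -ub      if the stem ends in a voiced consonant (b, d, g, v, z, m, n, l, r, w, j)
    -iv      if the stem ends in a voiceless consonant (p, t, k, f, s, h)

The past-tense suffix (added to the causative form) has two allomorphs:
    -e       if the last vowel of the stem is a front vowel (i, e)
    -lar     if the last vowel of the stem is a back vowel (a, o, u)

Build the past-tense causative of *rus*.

rusive

*rus* — final consonant /s/ (voiceless) → -iv → *rusiv*.
Since the last vowel of the causative form *rusiv* is /i/ (a front vowel), it takes -e, giving *rusive*.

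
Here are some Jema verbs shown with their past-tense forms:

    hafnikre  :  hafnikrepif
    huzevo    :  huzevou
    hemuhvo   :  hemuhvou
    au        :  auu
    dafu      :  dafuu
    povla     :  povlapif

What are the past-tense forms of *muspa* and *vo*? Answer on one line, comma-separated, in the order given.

muspapif, vou

The pattern is rounding harmony: -u when the last vowel of the stem is a rounded vowel (*huzevo*, *hemuhvo*, *au*, *dafu*); -pif when the last vowel of the stem is an unrounded vowel (*hafnikre*, *povla*).
The last vowel of *muspa* is /a/, which is an unrounded vowel, so the suffix is -pif, giving *muspapif*.
*vo* — last vowel /o/ (a rounded vowel) → -u → *vou*.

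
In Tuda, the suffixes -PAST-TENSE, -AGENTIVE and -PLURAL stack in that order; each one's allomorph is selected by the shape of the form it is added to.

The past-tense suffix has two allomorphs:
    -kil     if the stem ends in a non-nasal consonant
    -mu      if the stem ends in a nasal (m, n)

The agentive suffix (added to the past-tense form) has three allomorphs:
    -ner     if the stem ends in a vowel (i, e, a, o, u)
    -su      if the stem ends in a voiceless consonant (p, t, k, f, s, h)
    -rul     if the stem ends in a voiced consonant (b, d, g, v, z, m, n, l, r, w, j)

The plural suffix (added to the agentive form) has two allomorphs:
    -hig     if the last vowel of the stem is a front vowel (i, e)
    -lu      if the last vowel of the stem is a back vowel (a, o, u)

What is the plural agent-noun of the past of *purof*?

Since the final consonant of *purof* is /f/ (non-nasal), it takes -kil, giving *purofkil*.
The final sound of the past-tense form *purofkil* is /l/, which is a voiced consonant, so the agentive suffix is -rul, giving *purofkilrul*.
The agentive form *purofkilrul* — last vowel /u/ (a back vowel) → -lu → *purofkilrullu*.

purofkilrullu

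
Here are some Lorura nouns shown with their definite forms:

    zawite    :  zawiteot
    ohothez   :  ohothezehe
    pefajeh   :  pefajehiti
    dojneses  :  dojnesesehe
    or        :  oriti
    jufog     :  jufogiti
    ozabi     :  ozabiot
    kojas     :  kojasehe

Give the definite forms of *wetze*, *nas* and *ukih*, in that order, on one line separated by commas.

wetzeot, nasehe, ukihiti

The pattern is sibilance of the final sound: -ehe when the stem ends in a sibilant (*ohothez*, *dojneses*, *kojas*); -iti when the stem ends in a non-sibilant consonant (*pefajeh*, *or*, *jufog*); -ot when the stem ends in a vowel (*zawite*, *ozabi*).
*wetze*: final sound = /e/, a vowel → -ot → *wetzeot*.
*nas* — final sound /s/ (a sibilant) → -ehe → *nasehe*.
*ukih* — final sound /h/ (a non-sibilant consonant) → -iti → *ukihiti*.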